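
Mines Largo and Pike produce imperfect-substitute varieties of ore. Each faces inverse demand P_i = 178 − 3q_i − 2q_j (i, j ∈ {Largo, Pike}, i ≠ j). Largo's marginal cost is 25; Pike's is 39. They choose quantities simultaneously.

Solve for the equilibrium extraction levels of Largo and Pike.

Mine Largo's profit: π = q_{Largo}(178 − 3q_{Largo} − 2q_{Pike}) − 25q_{Largo}.
∂π/∂q_{Largo} = 153 − 6q_{Largo} − 2q_{Pike} = 0 ⇒ q_{Largo} = 25.5 − (1/3)q_{Pike}.
Similarly q_{Pike} = 139/6 − (1/3)q_{Largo}.
Plugging q_{Pike} into Largo's best response: q_{Largo} = 25.5 − (1/3)(139/6 − (1/3)q_{Largo}) ⇒ (8/9)q_{Largo} = 160/9, so q_{Largo} = 20.
Then q_{Pike} = 139/6 − (1/3)·20 = 16.5.

20, 16.5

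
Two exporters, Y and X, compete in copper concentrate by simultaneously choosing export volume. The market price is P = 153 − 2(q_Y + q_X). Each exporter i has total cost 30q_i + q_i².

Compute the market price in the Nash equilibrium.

91.5

Exporter Y's profit: π = q_Y(153 − 2(q_Y + q_X)) − 30q_Y − q_Y².
∂π/∂q_Y = 123 − 6q_Y − 2q_X = 0, so q_Y = 20.5 − (1/3)q_X.
The game is symmetric, so in equilibrium q_X = q_Y: the reaction function gives (4/3)q_Y = 20.5, hence q_Y = 15.375.
Equilibrium price: P = 153 − 2·30.75 = 91.5.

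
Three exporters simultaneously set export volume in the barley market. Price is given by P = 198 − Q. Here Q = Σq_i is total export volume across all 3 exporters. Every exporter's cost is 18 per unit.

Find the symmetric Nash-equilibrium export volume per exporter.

A representative exporter's profit is π_i = q_i(198 − Q) − 18q_i, with Q = q_i + Σ_{j≠i} q_j.
First-order condition: 180 − 2q_i − Σ_{j≠i} q_j = 0.
In a symmetric equilibrium every exporter chooses the same q, so Σ_{j≠i} q_j = 2q. The condition becomes 180 − 4q = 0, giving q = 180/4 = 45.

45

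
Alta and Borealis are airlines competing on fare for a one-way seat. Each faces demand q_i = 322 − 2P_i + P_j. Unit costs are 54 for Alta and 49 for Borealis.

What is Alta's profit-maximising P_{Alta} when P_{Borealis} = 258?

172

Alta's profit: π = (P_{Alta} − 54)(322 − 2P_{Alta} + P_{Borealis}).
∂π/∂P_{Alta} = 430 − 4P_{Alta} + P_{Borealis} = 0 ⇒ P_{Alta} = 107.5 + 0.25P_{Borealis}.
At P_{Borealis} = 258: P_{Alta} = 107.5 + 0.25·258 = 172.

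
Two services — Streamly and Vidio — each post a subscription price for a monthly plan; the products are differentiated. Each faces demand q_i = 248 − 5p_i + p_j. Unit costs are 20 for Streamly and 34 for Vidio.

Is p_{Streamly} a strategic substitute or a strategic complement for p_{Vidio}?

strategic complements

Streamly's profit: π = (p_{Streamly} − 20)(248 − 5p_{Streamly} + p_{Vidio}).
∂π/∂p_{Streamly} = 348 − 10p_{Streamly} + p_{Vidio} = 0 ⇒ p_{Streamly} = 34.8 + 0.1p_{Vidio}.
The best-response slope dp_{Streamly}/dp_{Vidio} = 0.1 > 0: the reaction function is upward-sloping, so the choices are strategic complements.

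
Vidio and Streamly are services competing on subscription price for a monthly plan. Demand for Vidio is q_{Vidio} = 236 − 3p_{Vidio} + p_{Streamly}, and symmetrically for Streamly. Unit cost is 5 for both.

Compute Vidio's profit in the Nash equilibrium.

Vidio's profit: π = (p_{Vidio} − 5)(236 − 3p_{Vidio} + p_{Streamly}).
∂π/∂p_{Vidio} = 251 − 6p_{Vidio} + p_{Streamly} = 0 ⇒ p_{Vidio} = 251/6 + (1/6)p_{Streamly}.
The game is symmetric, so in equilibrium p_{Streamly} = p_{Vidio}: the reaction function gives (5/6)p_{Vidio} = 251/6, hence p_{Vidio} = 50.2.
q_{Vidio} = 236 − 3·50.2 + 50.2 = 135.6.
Profit = (50.2 − 5)·135.6 = 6129.12.

6129.12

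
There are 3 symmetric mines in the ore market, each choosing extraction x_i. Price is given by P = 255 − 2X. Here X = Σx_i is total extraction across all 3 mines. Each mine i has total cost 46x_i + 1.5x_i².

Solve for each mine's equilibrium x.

19

A representative mine's profit is π_i = x_i(255 − 2X) − 46x_i − 1.5x_i², with X = x_i + Σ_{j≠i} x_j.
First-order condition: 209 − 7x_i − 2Σ_{j≠i} x_j = 0.
In a symmetric equilibrium every mine chooses the same x, so Σ_{j≠i} x_j = 2x. The condition becomes 209 − 11x = 0, giving x = 209/11 = 19.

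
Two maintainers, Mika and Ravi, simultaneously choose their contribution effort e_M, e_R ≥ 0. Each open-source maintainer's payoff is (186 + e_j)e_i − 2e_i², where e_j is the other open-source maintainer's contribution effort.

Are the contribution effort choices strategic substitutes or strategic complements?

Mika's payoff is (186 + e_R)e_M − 2e_M².
∂π/∂e_M = 186 + e_R − 4e_M = 0, so e_M = 46.5 + 0.25e_R.
The best-response slope de_M/de_R = 0.25 > 0: the reaction function is upward-sloping, so the choices are strategic complements.

strategic complements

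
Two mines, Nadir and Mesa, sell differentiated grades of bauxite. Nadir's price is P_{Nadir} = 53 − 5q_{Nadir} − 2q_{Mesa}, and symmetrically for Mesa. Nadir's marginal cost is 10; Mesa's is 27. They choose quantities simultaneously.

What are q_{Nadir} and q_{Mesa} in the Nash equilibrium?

Mine Nadir's profit: π = q_{Nadir}(53 − 5q_{Nadir} − 2q_{Mesa}) − 10q_{Nadir}.
∂π/∂q_{Nadir} = 43 − 10q_{Nadir} − 2q_{Mesa} = 0 ⇒ q_{Nadir} = 4.3 − 0.2q_{Mesa}.
Similarly q_{Mesa} = 2.6 − 0.2q_{Nadir}.
Solving the two reaction functions simultaneously: (1 − (−0.2)(−0.2))q_{Nadir} = 4.3 − 0.2·2.6, so 0.96q_{Nadir} = 3.78 and q_{Nadir} = 3.9375.
Then q_{Mesa} = 2.6 − 0.2·3.9375 = 1.8125.

3.9375, 1.8125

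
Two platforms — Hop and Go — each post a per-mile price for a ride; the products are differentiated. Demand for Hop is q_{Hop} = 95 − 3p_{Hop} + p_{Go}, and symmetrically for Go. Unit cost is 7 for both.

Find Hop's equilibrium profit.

787.32

Hop's profit: π = (p_{Hop} − 7)(95 − 3p_{Hop} + p_{Go}).
∂π/∂p_{Hop} = 116 − 6p_{Hop} + p_{Go} = 0 ⇒ p_{Hop} = 58/3 + (1/6)p_{Go}.
The game is symmetric, so in equilibrium p_{Go} = p_{Hop}: the reaction function gives (5/6)p_{Hop} = 58/3, hence p_{Hop} = 23.2.
q_{Hop} = 95 − 3·23.2 + 23.2 = 48.6.
Profit = (23.2 − 7)·48.6 = 787.32.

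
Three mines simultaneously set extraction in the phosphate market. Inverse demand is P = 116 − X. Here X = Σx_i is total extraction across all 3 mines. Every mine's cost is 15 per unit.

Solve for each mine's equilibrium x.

25.25

A representative mine's profit is π_i = x_i(116 − X) − 15x_i, with X = x_i + Σ_{j≠i} x_j.
First-order condition: 101 − 2x_i − Σ_{j≠i} x_j = 0.
In a symmetric equilibrium every mine chooses the same x, so Σ_{j≠i} x_j = 2x. The condition becomes 101 − 4x = 0, giving x = 101/4 = 25.25.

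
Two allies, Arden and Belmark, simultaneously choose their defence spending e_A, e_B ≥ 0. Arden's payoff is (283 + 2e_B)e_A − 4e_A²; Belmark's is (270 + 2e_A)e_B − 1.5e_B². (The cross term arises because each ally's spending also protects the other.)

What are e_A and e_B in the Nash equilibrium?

Expanding Arden's payoff: 283e_A + 2e_Be_A − 4e_A².
∂π/∂e_A = 283 + 2e_B − 8e_A = 0, so e_A = 35.375 + 0.25e_B.
Likewise for Belmark: e_B = 90 + (2/3)e_A.
Plugging e_B into Arden's best response: e_A = 35.375 + 0.25(90 + (2/3)e_A) ⇒ (5/6)e_A = 57.875, so e_A = 69.45.
Then e_B = 90 + (2/3)·69.45 = 136.3.

69.45, 136.3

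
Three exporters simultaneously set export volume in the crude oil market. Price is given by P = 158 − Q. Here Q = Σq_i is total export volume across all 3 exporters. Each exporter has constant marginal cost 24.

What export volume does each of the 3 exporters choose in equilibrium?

33.5

A representative exporter's profit is π_i = q_i(158 − Q) − 24q_i, with Q = q_i + Σ_{j≠i} q_j.
First-order condition: 134 − 2q_i − Σ_{j≠i} q_j = 0.
With identical exporters, set every q_j = q: then 134 − 2q − 2q = 0, i.e. q = 134/4 = 33.5.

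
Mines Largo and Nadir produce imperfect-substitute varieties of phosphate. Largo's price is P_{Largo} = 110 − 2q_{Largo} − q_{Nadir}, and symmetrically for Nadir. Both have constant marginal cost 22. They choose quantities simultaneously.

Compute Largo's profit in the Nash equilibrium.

Mine Largo's profit: π = q_{Largo}(110 − 2q_{Largo} − q_{Nadir}) − 22q_{Largo}.
∂π/∂q_{Largo} = 88 − 4q_{Largo} − q_{Nadir} = 0 ⇒ q_{Largo} = 22 − 0.25q_{Nadir}.
By symmetry q_{Nadir} = q_{Largo}; substituting into the reaction function, 1.25q_{Largo} = 22 and q_{Largo} = 17.6.
P_{Largo} = 110 − 2·17.6 − 17.6 = 57.2.
Profit = (57.2 − 22)·17.6 = 619.52.

619.52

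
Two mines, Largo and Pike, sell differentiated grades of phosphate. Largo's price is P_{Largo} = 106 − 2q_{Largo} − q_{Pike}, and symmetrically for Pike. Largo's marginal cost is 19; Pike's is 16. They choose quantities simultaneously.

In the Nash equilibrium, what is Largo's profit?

Mine Largo's profit: π = q_{Largo}(106 − 2q_{Largo} − q_{Pike}) − 19q_{Largo}.
∂π/∂q_{Largo} = 87 − 4q_{Largo} − q_{Pike} = 0 ⇒ q_{Largo} = 21.75 − 0.25q_{Pike}.
Similarly q_{Pike} = 22.5 − 0.25q_{Largo}.
Plugging q_{Pike} into Largo's best response: q_{Largo} = 21.75 − 0.25(22.5 − 0.25q_{Largo}) ⇒ 0.9375q_{Largo} = 16.125, so q_{Largo} = 17.2.
Then q_{Pike} = 22.5 − 0.25·17.2 = 18.2.
P_{Largo} = 106 − 2·17.2 − 18.2 = 53.4.
Profit = (53.4 − 19)·17.2 = 591.68.

591.68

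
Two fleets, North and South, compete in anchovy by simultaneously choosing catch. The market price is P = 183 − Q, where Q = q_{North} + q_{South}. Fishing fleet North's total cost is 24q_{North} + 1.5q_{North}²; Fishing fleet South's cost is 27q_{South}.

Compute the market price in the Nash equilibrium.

Fishing fleet North's profit: π = q_{North}(183 − (q_{North} + q_{South})) − 24q_{North} − 1.5q_{North}².
∂π/∂q_{North} = 159 − 5q_{North} − q_{South} = 0, so q_{North} = 31.8 − 0.2q_{South}.
For South: ∂π/∂q_{South} = 156 − 2q_{South} − q_{North} = 0 ⇒ q_{South} = 78 − 0.5q_{North}.
Plugging q_{South} into North's best response: q_{North} = 31.8 − 0.2(78 − 0.5q_{North}) ⇒ 0.9q_{North} = 16.2, so q_{North} = 18.
Then q_{South} = 78 − 0.5·18 = 69.
Equilibrium price: P = 183 − 87 = 96.

96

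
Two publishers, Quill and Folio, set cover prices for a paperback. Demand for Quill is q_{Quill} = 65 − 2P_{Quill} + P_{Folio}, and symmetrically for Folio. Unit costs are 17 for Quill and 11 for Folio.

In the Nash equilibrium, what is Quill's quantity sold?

Quill's profit: π = (P_{Quill} − 17)(65 − 2P_{Quill} + P_{Folio}).
∂π/∂P_{Quill} = 99 − 4P_{Quill} + P_{Folio} = 0 ⇒ P_{Quill} = 24.75 + 0.25P_{Folio}.
Similarly P_{Folio} = 21.75 + 0.25P_{Quill}.
Plugging P_{Folio} into Quill's best response: P_{Quill} = 24.75 + 0.25(21.75 + 0.25P_{Quill}) ⇒ 0.9375P_{Quill} = 30.1875, so P_{Quill} = 32.2.
Then P_{Folio} = 21.75 + 0.25·32.2 = 29.8.
q_{Quill} = 65 − 2·32.2 + 29.8 = 30.4.

30.4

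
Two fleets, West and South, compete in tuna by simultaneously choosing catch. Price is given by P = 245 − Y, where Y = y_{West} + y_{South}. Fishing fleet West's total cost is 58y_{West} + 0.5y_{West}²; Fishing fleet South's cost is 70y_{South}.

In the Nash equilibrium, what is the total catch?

Fishing fleet West's profit: π = y_{West}(245 − (y_{West} + y_{South})) − 58y_{West} − 0.5y_{West}².
∂π/∂y_{West} = 187 − 3y_{West} − y_{South} = 0, so y_{West} = 187/3 − (1/3)y_{South}.
For South: ∂π/∂y_{South} = 175 − 2y_{South} − y_{West} = 0 ⇒ y_{South} = 87.5 − 0.5y_{West}.
Solving the two reaction functions simultaneously: (1 − (−1/3)(−0.5))y_{West} = 187/3 − (1/3)·87.5, so (5/6)y_{West} = 199/6 and y_{West} = 39.8.
Then y_{South} = 87.5 − 0.5·39.8 = 67.6.
Total catch: 39.8 + 67.6 = 107.4.

107.4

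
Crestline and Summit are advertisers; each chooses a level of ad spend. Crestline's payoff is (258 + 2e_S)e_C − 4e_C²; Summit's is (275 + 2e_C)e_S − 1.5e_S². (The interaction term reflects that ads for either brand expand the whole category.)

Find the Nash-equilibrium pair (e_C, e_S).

Expanding Crestline's payoff: 258e_C + 2e_Se_C − 4e_C².
∂π/∂e_C = 258 + 2e_S − 8e_C = 0, so e_C = 32.25 + 0.25e_S.
Likewise for Summit: e_S = 275/3 + (2/3)e_C.
Solving the two reaction functions simultaneously: (1 − (0.25)(2/3))e_C = 32.25 + 0.25·(275/3), so (5/6)e_C = 331/6 and e_C = 66.2.
Then e_S = 275/3 + (2/3)·66.2 = 135.8.

66.2, 135.8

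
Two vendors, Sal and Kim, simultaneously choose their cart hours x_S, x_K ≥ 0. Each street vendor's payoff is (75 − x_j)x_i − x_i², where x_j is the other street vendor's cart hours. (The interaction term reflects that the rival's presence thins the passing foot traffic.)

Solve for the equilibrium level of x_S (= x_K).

Sal's payoff is (75 − x_K)x_S − x_S².
∂π/∂x_S = 75 − x_K − 2x_S = 0, so x_S = 37.5 − 0.5x_K.
By symmetry x_K = x_S; substituting into the reaction function, 1.5x_S = 37.5 and x_S = 25.

25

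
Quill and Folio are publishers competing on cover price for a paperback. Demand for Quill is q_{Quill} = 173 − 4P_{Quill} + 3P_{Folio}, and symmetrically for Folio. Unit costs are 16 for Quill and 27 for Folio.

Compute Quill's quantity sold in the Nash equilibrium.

135.2

Quill's profit: π = (P_{Quill} − 16)(173 − 4P_{Quill} + 3P_{Folio}).
∂π/∂P_{Quill} = 237 − 8P_{Quill} + 3P_{Folio} = 0 ⇒ P_{Quill} = 29.625 + 0.375P_{Folio}.
Similarly P_{Folio} = 35.125 + 0.375P_{Quill}.
Solving the two reaction functions simultaneously: (1 − (0.375)(0.375))P_{Quill} = 29.625 + 0.375·35.125, so (55/64)P_{Quill} = 2739/64 and P_{Quill} = 49.8.
Then P_{Folio} = 35.125 + 0.375·49.8 = 53.8.
q_{Quill} = 173 − 4·49.8 + 3·53.8 = 135.2.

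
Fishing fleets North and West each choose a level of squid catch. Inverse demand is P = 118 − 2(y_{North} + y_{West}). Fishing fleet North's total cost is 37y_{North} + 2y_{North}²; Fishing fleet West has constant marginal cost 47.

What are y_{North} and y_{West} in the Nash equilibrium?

6.5, 14.5

Fishing fleet North's profit: π = y_{North}(118 − 2(y_{North} + y_{West})) − 37y_{North} − 2y_{North}².
∂π/∂y_{North} = 81 − 8y_{North} − 2y_{West} = 0, so y_{North} = 10.125 − 0.25y_{West}.
For West: ∂π/∂y_{West} = 71 − 4y_{West} − 2y_{North} = 0 ⇒ y_{West} = 17.75 − 0.5y_{North}.
Solving the two reaction functions simultaneously: (1 − (−0.25)(−0.5))y_{North} = 10.125 − 0.25·17.75, so 0.875y_{North} = 5.6875 and y_{North} = 6.5.
Then y_{West} = 17.75 − 0.5·6.5 = 14.5.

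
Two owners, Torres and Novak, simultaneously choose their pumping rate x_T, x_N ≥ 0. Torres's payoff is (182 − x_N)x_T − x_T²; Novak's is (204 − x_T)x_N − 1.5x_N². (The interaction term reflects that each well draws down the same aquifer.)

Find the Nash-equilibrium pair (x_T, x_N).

68.4, 45.2

Expanding Torres's payoff: 182x_T − x_Nx_T − x_T².
∂π/∂x_T = 182 − x_N − 2x_T = 0, so x_T = 91 − 0.5x_N.
Likewise for Novak: x_N = 68 − (1/3)x_T.
Substituting the second reaction function into the first: x_T = 91 − 0.5(68 − (1/3)x_T), which gives (5/6)x_T = 57 ⇒ x_T = 68.4.
Then x_N = 68 − (1/3)·68.4 = 45.2.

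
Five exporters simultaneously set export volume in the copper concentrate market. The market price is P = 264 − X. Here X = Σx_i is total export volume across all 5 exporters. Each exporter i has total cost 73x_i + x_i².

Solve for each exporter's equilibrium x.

23.875

A representative exporter's profit is π_i = x_i(264 − X) − 73x_i − x_i², with X = x_i + Σ_{j≠i} x_j.
First-order condition: 191 − 4x_i − Σ_{j≠i} x_j = 0.
Imposing symmetry (x_j = x for all j) turns Σ_{j≠i} x_j into 4x, so 191 = 8x and x = 23.875.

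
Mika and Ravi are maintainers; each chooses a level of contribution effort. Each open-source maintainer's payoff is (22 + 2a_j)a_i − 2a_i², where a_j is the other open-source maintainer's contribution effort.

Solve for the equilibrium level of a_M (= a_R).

Mika's payoff is (22 + 2a_R)a_M − 2a_M².
∂π/∂a_M = 22 + 2a_R − 4a_M = 0, so a_M = 5.5 + 0.5a_R.
By symmetry a_R = a_M; substituting into the reaction function, 0.5a_M = 5.5 and a_M = 11.

11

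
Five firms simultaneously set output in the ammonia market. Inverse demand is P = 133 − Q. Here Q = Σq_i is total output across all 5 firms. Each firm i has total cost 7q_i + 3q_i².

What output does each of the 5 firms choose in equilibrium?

10.5

A representative firm's profit is π_i = q_i(133 − Q) − 7q_i − 3q_i², with Q = q_i + Σ_{j≠i} q_j.
First-order condition: 126 − 8q_i − Σ_{j≠i} q_j = 0.
In a symmetric equilibrium every firm chooses the same q, so Σ_{j≠i} q_j = 4q. The condition becomes 126 − 12q = 0, giving q = 126/12 = 10.5.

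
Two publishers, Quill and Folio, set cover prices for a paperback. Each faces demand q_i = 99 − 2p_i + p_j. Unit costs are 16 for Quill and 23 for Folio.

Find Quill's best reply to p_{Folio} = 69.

Quill's profit: π = (p_{Quill} − 16)(99 − 2p_{Quill} + p_{Folio}).
∂π/∂p_{Quill} = 131 − 4p_{Quill} + p_{Folio} = 0 ⇒ p_{Quill} = 32.75 + 0.25p_{Folio}.
At p_{Folio} = 69: p_{Quill} = 32.75 + 0.25·69 = 50.

50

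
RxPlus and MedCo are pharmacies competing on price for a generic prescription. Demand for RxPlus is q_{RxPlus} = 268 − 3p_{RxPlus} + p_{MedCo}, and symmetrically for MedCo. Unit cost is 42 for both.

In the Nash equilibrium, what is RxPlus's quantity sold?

110.4

RxPlus's profit: π = (p_{RxPlus} − 42)(268 − 3p_{RxPlus} + p_{MedCo}).
∂π/∂p_{RxPlus} = 394 − 6p_{RxPlus} + p_{MedCo} = 0 ⇒ p_{RxPlus} = 197/3 + (1/6)p_{MedCo}.
Setting p_{RxPlus} = p_{MedCo} in the reaction function: p_{RxPlus} = 197/3 + (1/6)p_{RxPlus}, so p_{RxPlus} = (197/3) / (5/6) = 78.8.
q_{RxPlus} = 268 − 3·78.8 + 78.8 = 110.4.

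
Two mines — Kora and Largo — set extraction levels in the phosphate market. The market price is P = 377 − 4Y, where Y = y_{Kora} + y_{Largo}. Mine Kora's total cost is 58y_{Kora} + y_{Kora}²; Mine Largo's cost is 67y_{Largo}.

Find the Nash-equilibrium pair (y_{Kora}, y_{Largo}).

Mine Kora's profit: π = y_{Kora}(377 − 4(y_{Kora} + y_{Largo})) − 58y_{Kora} − y_{Kora}².
∂π/∂y_{Kora} = 319 − 10y_{Kora} − 4y_{Largo} = 0, so y_{Kora} = 31.9 − 0.4y_{Largo}.
For Largo: ∂π/∂y_{Largo} = 310 − 8y_{Largo} − 4y_{Kora} = 0 ⇒ y_{Largo} = 38.75 − 0.5y_{Kora}.
Plugging y_{Largo} into Kora's best response: y_{Kora} = 31.9 − 0.4(38.75 − 0.5y_{Kora}) ⇒ 0.8y_{Kora} = 16.4, so y_{Kora} = 20.5.
Then y_{Largo} = 38.75 − 0.5·20.5 = 28.5.

20.5, 28.5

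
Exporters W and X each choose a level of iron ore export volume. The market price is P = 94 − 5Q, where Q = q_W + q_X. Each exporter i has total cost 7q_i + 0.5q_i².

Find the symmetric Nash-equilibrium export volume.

5.4375

Exporter W's profit: π = q_W(94 − 5(q_W + q_X)) − 7q_W − 0.5q_W².
∂π/∂q_W = 87 − 11q_W − 5q_X = 0, so q_W = 87/11 − (5/11)q_X.
By symmetry q_X = q_W; substituting into the reaction function, (16/11)q_W = 87/11 and q_W = 5.4375.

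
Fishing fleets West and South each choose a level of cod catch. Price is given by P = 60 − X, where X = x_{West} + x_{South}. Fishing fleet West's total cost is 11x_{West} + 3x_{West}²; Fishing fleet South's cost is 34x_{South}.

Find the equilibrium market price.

Fishing fleet West's profit: π = x_{West}(60 − (x_{West} + x_{South})) − 11x_{West} − 3x_{West}².
∂π/∂x_{West} = 49 − 8x_{West} − x_{South} = 0, so x_{West} = 6.125 − 0.125x_{South}.
For South: ∂π/∂x_{South} = 26 − 2x_{South} − x_{West} = 0 ⇒ x_{South} = 13 − 0.5x_{West}.
Substituting the second reaction function into the first: x_{West} = 6.125 − 0.125(13 − 0.5x_{West}), which gives 0.9375x_{West} = 4.5 ⇒ x_{West} = 4.8.
Then x_{South} = 13 − 0.5·4.8 = 10.6.
Equilibrium price: P = 60 − 15.4 = 44.6.

44.6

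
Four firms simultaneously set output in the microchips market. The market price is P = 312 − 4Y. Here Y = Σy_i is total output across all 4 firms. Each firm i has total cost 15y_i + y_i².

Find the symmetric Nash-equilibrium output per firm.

13.5

A representative firm's profit is π_i = y_i(312 − 4Y) − 15y_i − y_i², with Y = y_i + Σ_{j≠i} y_j.
First-order condition: 297 − 10y_i − 4Σ_{j≠i} y_j = 0.
With identical firms, set every y_j = y: then 297 − 10y − 12y = 0, i.e. y = 297/22 = 13.5.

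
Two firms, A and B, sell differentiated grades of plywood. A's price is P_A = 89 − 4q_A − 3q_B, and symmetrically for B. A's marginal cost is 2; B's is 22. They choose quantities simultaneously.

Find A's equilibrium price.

Firm A's profit: π = q_A(89 − 4q_A − 3q_B) − 2q_A.
∂π/∂q_A = 87 − 8q_A − 3q_B = 0 ⇒ q_A = 10.875 − 0.375q_B.
Similarly q_B = 8.375 − 0.375q_A.
Substituting the second reaction function into the first: q_A = 10.875 − 0.375(8.375 − 0.375q_A), which gives (55/64)q_A = 495/64 ⇒ q_A = 9.
Then q_B = 8.375 − 0.375·9 = 5.
P_A = 89 − 4·9 − 3·5 = 38.

38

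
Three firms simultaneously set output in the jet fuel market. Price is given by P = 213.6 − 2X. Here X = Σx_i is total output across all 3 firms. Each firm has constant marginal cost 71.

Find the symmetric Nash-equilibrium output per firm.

A representative firm's profit is π_i = x_i(213.6 − 2X) − 71x_i, with X = x_i + Σ_{j≠i} x_j.
First-order condition: 142.6 − 4x_i − 2Σ_{j≠i} x_j = 0.
In a symmetric equilibrium every firm chooses the same x, so Σ_{j≠i} x_j = 2x. The condition becomes 142.6 − 8x = 0, giving x = 142.6/8 = 17.825.

17.825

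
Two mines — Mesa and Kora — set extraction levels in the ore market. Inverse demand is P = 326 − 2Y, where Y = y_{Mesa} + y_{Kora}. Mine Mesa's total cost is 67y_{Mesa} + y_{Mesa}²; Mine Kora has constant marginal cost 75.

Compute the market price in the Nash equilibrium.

173.8

Mine Mesa's profit: π = y_{Mesa}(326 − 2(y_{Mesa} + y_{Kora})) − 67y_{Mesa} − y_{Mesa}².
∂π/∂y_{Mesa} = 259 − 6y_{Mesa} − 2y_{Kora} = 0, so y_{Mesa} = 259/6 − (1/3)y_{Kora}.
For Kora: ∂π/∂y_{Kora} = 251 − 4y_{Kora} − 2y_{Mesa} = 0 ⇒ y_{Kora} = 62.75 − 0.5y_{Mesa}.
Plugging y_{Kora} into Mesa's best response: y_{Mesa} = 259/6 − (1/3)(62.75 − 0.5y_{Mesa}) ⇒ (5/6)y_{Mesa} = 22.25, so y_{Mesa} = 26.7.
Then y_{Kora} = 62.75 − 0.5·26.7 = 49.4.
Equilibrium price: P = 326 − 2·76.1 = 173.8.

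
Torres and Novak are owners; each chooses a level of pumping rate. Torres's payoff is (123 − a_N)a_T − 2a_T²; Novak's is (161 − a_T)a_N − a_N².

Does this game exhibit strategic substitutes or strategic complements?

Expanding Torres's payoff: 123a_T − a_Na_T − 2a_T².
∂π/∂a_T = 123 − a_N − 4a_T = 0, so a_T = 30.75 − 0.25a_N.
The best-response slope da_T/da_N = −0.25 < 0: the reaction function is downward-sloping, so the choices are strategic substitutes.

strategic substitutes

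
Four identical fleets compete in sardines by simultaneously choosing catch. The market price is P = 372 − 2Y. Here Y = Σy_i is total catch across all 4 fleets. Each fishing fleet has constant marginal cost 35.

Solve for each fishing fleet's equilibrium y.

A representative fishing fleet's profit is π_i = y_i(372 − 2Y) − 35y_i, with Y = y_i + Σ_{j≠i} y_j.
First-order condition: 337 − 4y_i − 2Σ_{j≠i} y_j = 0.
With identical fishing fleets, set every y_j = y: then 337 − 4y − 6y = 0, i.e. y = 337/10 = 33.7.

33.7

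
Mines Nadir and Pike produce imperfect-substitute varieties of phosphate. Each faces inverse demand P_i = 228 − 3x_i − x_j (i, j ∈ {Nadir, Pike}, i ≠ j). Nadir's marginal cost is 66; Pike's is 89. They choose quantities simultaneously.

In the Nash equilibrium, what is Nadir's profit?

1699.32

Mine Nadir's profit: π = x_{Nadir}(228 − 3x_{Nadir} − x_{Pike}) − 66x_{Nadir}.
∂π/∂x_{Nadir} = 162 − 6x_{Nadir} − x_{Pike} = 0 ⇒ x_{Nadir} = 27 − (1/6)x_{Pike}.
Similarly x_{Pike} = 139/6 − (1/6)x_{Nadir}.
Plugging x_{Pike} into Nadir's best response: x_{Nadir} = 27 − (1/6)(139/6 − (1/6)x_{Nadir}) ⇒ (35/36)x_{Nadir} = 833/36, so x_{Nadir} = 23.8.
Then x_{Pike} = 139/6 − (1/6)·23.8 = 19.2.
P_{Nadir} = 228 − 3·23.8 − 19.2 = 137.4.
Profit = (137.4 − 66)·23.8 = 1699.32.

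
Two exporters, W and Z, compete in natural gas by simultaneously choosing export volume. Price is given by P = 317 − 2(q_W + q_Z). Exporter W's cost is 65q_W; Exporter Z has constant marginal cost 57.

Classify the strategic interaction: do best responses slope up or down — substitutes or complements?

strategic substitutes

Exporter W's profit: π = q_W(317 − 2(q_W + q_Z)) − 65q_W.
∂π/∂q_W = 252 − 4q_W − 2q_Z = 0, so q_W = 63 − 0.5q_Z.
The best-response slope dq_W/dq_Z = −0.5 < 0: the reaction function is downward-sloping, so the choices are strategic substitutes.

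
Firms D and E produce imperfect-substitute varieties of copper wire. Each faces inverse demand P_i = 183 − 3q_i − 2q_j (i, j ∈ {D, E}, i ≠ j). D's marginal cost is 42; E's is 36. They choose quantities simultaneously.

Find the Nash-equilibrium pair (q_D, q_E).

Firm D's profit: π = q_D(183 − 3q_D − 2q_E) − 42q_D.
∂π/∂q_D = 141 − 6q_D − 2q_E = 0 ⇒ q_D = 23.5 − (1/3)q_E.
Similarly q_E = 24.5 − (1/3)q_D.
Plugging q_E into D's best response: q_D = 23.5 − (1/3)(24.5 − (1/3)q_D) ⇒ (8/9)q_D = 46/3, so q_D = 17.25.
Then q_E = 24.5 − (1/3)·17.25 = 18.75.

17.25, 18.75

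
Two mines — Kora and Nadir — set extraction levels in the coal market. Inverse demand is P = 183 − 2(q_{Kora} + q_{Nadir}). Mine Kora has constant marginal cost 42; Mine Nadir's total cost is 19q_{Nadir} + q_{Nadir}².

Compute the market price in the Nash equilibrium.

93.8

Mine Kora's profit: π = q_{Kora}(183 − 2(q_{Kora} + q_{Nadir})) − 42q_{Kora}.
∂π/∂q_{Kora} = 141 − 4q_{Kora} − 2q_{Nadir} = 0, so q_{Kora} = 35.25 − 0.5q_{Nadir}.
For Nadir: ∂π/∂q_{Nadir} = 164 − 6q_{Nadir} − 2q_{Kora} = 0 ⇒ q_{Nadir} = 82/3 − (1/3)q_{Kora}.
Plugging q_{Nadir} into Kora's best response: q_{Kora} = 35.25 − 0.5(82/3 − (1/3)q_{Kora}) ⇒ (5/6)q_{Kora} = 259/12, so q_{Kora} = 25.9.
Then q_{Nadir} = 82/3 − (1/3)·25.9 = 18.7.
Equilibrium price: P = 183 − 2·44.6 = 93.8.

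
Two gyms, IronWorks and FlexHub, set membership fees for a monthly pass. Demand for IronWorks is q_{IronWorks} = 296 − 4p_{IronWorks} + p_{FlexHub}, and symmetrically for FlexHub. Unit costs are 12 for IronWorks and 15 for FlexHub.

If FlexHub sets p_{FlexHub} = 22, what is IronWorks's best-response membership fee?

45.75

IronWorks's profit: π = (p_{IronWorks} − 12)(296 − 4p_{IronWorks} + p_{FlexHub}).
∂π/∂p_{IronWorks} = 344 − 8p_{IronWorks} + p_{FlexHub} = 0 ⇒ p_{IronWorks} = 43 + 0.125p_{FlexHub}.
At p_{FlexHub} = 22: p_{IronWorks} = 43 + 0.125·22 = 45.75.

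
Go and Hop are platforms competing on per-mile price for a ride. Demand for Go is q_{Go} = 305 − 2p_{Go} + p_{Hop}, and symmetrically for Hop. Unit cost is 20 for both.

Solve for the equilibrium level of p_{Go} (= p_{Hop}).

Go's profit: π = (p_{Go} − 20)(305 − 2p_{Go} + p_{Hop}).
∂π/∂p_{Go} = 345 − 4p_{Go} + p_{Hop} = 0 ⇒ p_{Go} = 86.25 + 0.25p_{Hop}.
Setting p_{Go} = p_{Hop} in the reaction function: p_{Go} = 86.25 + 0.25p_{Go}, so p_{Go} = 86.25 / 0.75 = 115.

115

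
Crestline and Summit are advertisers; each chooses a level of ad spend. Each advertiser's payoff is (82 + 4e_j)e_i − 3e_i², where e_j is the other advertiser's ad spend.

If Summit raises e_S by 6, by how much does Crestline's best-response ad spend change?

Crestline's payoff is (82 + 4e_S)e_C − 3e_C².
∂π/∂e_C = 82 + 4e_S − 6e_C = 0, so e_C = 41/3 + (2/3)e_S.
The reaction-function slope is 2/3, so a 6-unit rise in e_S moves e_C by 2/3 × 6 = 4. Crestline's best response rises — the actions are strategic complements.

4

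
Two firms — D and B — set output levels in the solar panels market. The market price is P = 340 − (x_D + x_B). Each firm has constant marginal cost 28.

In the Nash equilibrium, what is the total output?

208

Firm D's profit: π = x_D(340 − (x_D + x_B)) − 28x_D.
∂π/∂x_D = 312 − 2x_D − x_B = 0, so x_D = 156 − 0.5x_B.
Setting x_D = x_B in the reaction function: x_D = 156 − 0.5x_D, so x_D = 156 / 1.5 = 104.
Total output: 104 + 104 = 208.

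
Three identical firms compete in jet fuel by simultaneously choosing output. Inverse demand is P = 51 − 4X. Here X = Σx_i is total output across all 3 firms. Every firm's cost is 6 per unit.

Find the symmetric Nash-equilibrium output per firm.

2.8125

A representative firm's profit is π_i = x_i(51 − 4X) − 6x_i, with X = x_i + Σ_{j≠i} x_j.
First-order condition: 45 − 8x_i − 4Σ_{j≠i} x_j = 0.
Imposing symmetry (x_j = x for all j) turns Σ_{j≠i} x_j into 2x, so 45 = 16x and x = 2.8125.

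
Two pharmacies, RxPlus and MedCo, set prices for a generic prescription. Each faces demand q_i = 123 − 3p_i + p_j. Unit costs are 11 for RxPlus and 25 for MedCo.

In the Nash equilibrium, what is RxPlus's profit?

1373.88

RxPlus's profit: π = (p_{RxPlus} − 11)(123 − 3p_{RxPlus} + p_{MedCo}).
∂π/∂p_{RxPlus} = 156 − 6p_{RxPlus} + p_{MedCo} = 0 ⇒ p_{RxPlus} = 26 + (1/6)p_{MedCo}.
Similarly p_{MedCo} = 33 + (1/6)p_{RxPlus}.
Solving the two reaction functions simultaneously: (1 − (1/6)(1/6))p_{RxPlus} = 26 + (1/6)·33, so (35/36)p_{RxPlus} = 31.5 and p_{RxPlus} = 32.4.
Then p_{MedCo} = 33 + (1/6)·32.4 = 38.4.
q_{RxPlus} = 123 − 3·32.4 + 38.4 = 64.2.
Profit = (32.4 − 11)·64.2 = 1373.88.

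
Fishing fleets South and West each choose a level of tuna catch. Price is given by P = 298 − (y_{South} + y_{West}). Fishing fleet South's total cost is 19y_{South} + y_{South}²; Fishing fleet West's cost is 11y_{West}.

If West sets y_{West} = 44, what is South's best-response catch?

Fishing fleet South's profit: π = y_{South}(298 − (y_{South} + y_{West})) − 19y_{South} − y_{South}².
∂π/∂y_{South} = 279 − 4y_{South} − y_{West} = 0, so y_{South} = 69.75 − 0.25y_{West}.
At y_{West} = 44: y_{South} = 69.75 − 0.25·44 = 58.75.

58.75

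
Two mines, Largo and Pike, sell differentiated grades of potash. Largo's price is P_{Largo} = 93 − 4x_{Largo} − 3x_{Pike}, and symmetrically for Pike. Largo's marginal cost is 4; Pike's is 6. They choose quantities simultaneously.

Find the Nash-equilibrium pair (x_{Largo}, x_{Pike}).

8.2, 7.8

Mine Largo's profit: π = x_{Largo}(93 − 4x_{Largo} − 3x_{Pike}) − 4x_{Largo}.
∂π/∂x_{Largo} = 89 − 8x_{Largo} − 3x_{Pike} = 0 ⇒ x_{Largo} = 11.125 − 0.375x_{Pike}.
Similarly x_{Pike} = 10.875 − 0.375x_{Largo}.
Solving the two reaction functions simultaneously: (1 − (−0.375)(−0.375))x_{Largo} = 11.125 − 0.375·10.875, so (55/64)x_{Largo} = 451/64 and x_{Largo} = 8.2.
Then x_{Pike} = 10.875 − 0.375·8.2 = 7.8.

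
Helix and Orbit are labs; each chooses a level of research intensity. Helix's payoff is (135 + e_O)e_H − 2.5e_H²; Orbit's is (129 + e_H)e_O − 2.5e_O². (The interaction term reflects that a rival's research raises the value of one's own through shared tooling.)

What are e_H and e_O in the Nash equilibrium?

33.5, 32.5

Expanding Helix's payoff: 135e_H + e_Oe_H − 2.5e_H².
∂π/∂e_H = 135 + e_O − 5e_H = 0, so e_H = 27 + 0.2e_O.
Likewise for Orbit: e_O = 25.8 + 0.2e_H.
Plugging e_O into Helix's best response: e_H = 27 + 0.2(25.8 + 0.2e_H) ⇒ 0.96e_H = 32.16, so e_H = 33.5.
Then e_O = 25.8 + 0.2·33.5 = 32.5.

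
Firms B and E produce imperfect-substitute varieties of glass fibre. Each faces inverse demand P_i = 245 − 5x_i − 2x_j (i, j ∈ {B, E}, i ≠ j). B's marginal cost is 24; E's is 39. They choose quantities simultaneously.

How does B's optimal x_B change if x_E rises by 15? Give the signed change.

-3

Firm B's profit: π = x_B(245 − 5x_B − 2x_E) − 24x_B.
∂π/∂x_B = 221 − 10x_B − 2x_E = 0 ⇒ x_B = 22.1 − 0.2x_E.
The reaction-function slope is −0.2, so a 15-unit rise in x_E moves x_B by −0.2 × 15 = −3. B's best response falls — the actions are strategic substitutes.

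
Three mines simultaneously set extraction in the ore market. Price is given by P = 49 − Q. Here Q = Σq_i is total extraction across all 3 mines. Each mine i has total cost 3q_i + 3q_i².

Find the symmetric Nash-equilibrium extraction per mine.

4.6

A representative mine's profit is π_i = q_i(49 − Q) − 3q_i − 3q_i², with Q = q_i + Σ_{j≠i} q_j.
First-order condition: 46 − 8q_i − Σ_{j≠i} q_j = 0.
With identical mines, set every q_j = q: then 46 − 8q − 2q = 0, i.e. q = 46/10 = 4.6.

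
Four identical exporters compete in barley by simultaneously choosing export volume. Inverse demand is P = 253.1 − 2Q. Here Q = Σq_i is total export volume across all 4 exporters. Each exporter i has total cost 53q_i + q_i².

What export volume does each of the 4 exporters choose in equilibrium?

16.675

A representative exporter's profit is π_i = q_i(253.1 − 2Q) − 53q_i − q_i², with Q = q_i + Σ_{j≠i} q_j.
First-order condition: 200.1 − 6q_i − 2Σ_{j≠i} q_j = 0.
With identical exporters, set every q_j = q: then 200.1 − 6q − 6q = 0, i.e. q = 200.1/12 = 16.675.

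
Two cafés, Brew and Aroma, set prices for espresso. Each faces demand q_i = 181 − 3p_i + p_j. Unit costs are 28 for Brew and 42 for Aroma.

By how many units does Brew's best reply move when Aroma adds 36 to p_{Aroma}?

Brew's profit: π = (p_{Brew} − 28)(181 − 3p_{Brew} + p_{Aroma}).
∂π/∂p_{Brew} = 265 − 6p_{Brew} + p_{Aroma} = 0 ⇒ p_{Brew} = 265/6 + (1/6)p_{Aroma}.
The reaction-function slope is 1/6, so a 36-unit rise in p_{Aroma} moves p_{Brew} by 1/6 × 36 = 6. Brew's best response rises — the actions are strategic complements.

6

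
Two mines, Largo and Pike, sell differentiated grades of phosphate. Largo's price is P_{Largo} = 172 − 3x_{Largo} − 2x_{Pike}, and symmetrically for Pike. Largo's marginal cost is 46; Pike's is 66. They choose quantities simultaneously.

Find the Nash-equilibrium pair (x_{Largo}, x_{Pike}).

17, 12

Mine Largo's profit: π = x_{Largo}(172 − 3x_{Largo} − 2x_{Pike}) − 46x_{Largo}.
∂π/∂x_{Largo} = 126 − 6x_{Largo} − 2x_{Pike} = 0 ⇒ x_{Largo} = 21 − (1/3)x_{Pike}.
Similarly x_{Pike} = 53/3 − (1/3)x_{Largo}.
Plugging x_{Pike} into Largo's best response: x_{Largo} = 21 − (1/3)(53/3 − (1/3)x_{Largo}) ⇒ (8/9)x_{Largo} = 136/9, so x_{Largo} = 17.
Then x_{Pike} = 53/3 − (1/3)·17 = 12.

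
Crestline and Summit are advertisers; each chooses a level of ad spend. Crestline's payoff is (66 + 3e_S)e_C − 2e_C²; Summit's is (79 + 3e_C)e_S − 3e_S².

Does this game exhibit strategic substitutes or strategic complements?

Expanding Crestline's payoff: 66e_C + 3e_Se_C − 2e_C².
∂π/∂e_C = 66 + 3e_S − 4e_C = 0, so e_C = 16.5 + 0.75e_S.
The best-response slope de_C/de_S = 0.75 > 0: the reaction function is upward-sloping, so the choices are strategic complements.

strategic complements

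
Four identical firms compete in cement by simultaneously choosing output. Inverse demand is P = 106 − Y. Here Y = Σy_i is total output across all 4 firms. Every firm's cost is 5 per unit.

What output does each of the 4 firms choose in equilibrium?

20.2

A representative firm's profit is π_i = y_i(106 − Y) − 5y_i, with Y = y_i + Σ_{j≠i} y_j.
First-order condition: 101 − 2y_i − Σ_{j≠i} y_j = 0.
In a symmetric equilibrium every firm chooses the same y, so Σ_{j≠i} y_j = 3y. The condition becomes 101 − 5y = 0, giving y = 101/5 = 20.2.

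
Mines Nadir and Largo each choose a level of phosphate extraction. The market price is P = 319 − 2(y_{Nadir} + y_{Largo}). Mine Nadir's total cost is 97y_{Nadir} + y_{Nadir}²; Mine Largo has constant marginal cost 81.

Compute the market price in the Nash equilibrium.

179.4

Mine Nadir's profit: π = y_{Nadir}(319 − 2(y_{Nadir} + y_{Largo})) − 97y_{Nadir} − y_{Nadir}².
∂π/∂y_{Nadir} = 222 − 6y_{Nadir} − 2y_{Largo} = 0, so y_{Nadir} = 37 − (1/3)y_{Largo}.
For Largo: ∂π/∂y_{Largo} = 238 − 4y_{Largo} − 2y_{Nadir} = 0 ⇒ y_{Largo} = 59.5 − 0.5y_{Nadir}.
Substituting the second reaction function into the first: y_{Nadir} = 37 − (1/3)(59.5 − 0.5y_{Nadir}), which gives (5/6)y_{Nadir} = 103/6 ⇒ y_{Nadir} = 20.6.
Then y_{Largo} = 59.5 − 0.5·20.6 = 49.2.
Equilibrium price: P = 319 − 2·69.8 = 179.4.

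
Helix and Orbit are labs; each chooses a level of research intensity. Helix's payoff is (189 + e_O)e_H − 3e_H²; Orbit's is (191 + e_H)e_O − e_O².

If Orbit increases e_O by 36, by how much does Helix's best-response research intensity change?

Expanding Helix's payoff: 189e_H + e_Oe_H − 3e_H².
∂π/∂e_H = 189 + e_O − 6e_H = 0, so e_H = 31.5 + (1/6)e_O.
The reaction-function slope is 1/6, so a 36-unit rise in e_O moves e_H by 1/6 × 36 = 6. Helix's best response rises — the actions are strategic complements.

6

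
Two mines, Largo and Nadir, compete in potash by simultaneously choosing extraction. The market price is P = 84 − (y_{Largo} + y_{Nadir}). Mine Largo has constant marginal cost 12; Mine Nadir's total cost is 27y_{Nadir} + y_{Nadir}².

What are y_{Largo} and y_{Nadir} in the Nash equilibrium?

Mine Largo's profit: π = y_{Largo}(84 − (y_{Largo} + y_{Nadir})) − 12y_{Largo}.
∂π/∂y_{Largo} = 72 − 2y_{Largo} − y_{Nadir} = 0, so y_{Largo} = 36 − 0.5y_{Nadir}.
For Nadir: ∂π/∂y_{Nadir} = 57 − 4y_{Nadir} − y_{Largo} = 0 ⇒ y_{Nadir} = 14.25 − 0.25y_{Largo}.
Solving the two reaction functions simultaneously: (1 − (−0.5)(−0.25))y_{Largo} = 36 − 0.5·14.25, so 0.875y_{Largo} = 28.875 and y_{Largo} = 33.
Then y_{Nadir} = 14.25 − 0.25·33 = 6.

33, 6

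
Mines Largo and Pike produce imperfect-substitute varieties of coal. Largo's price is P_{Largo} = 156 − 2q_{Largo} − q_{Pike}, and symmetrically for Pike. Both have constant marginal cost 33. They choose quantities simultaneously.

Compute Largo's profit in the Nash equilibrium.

Mine Largo's profit: π = q_{Largo}(156 − 2q_{Largo} − q_{Pike}) − 33q_{Largo}.
∂π/∂q_{Largo} = 123 − 4q_{Largo} − q_{Pike} = 0 ⇒ q_{Largo} = 30.75 − 0.25q_{Pike}.
Setting q_{Largo} = q_{Pike} in the reaction function: q_{Largo} = 30.75 − 0.25q_{Largo}, so q_{Largo} = 30.75 / 1.25 = 24.6.
P_{Largo} = 156 − 2·24.6 − 24.6 = 82.2.
Profit = (82.2 − 33)·24.6 = 1210.32.

1210.32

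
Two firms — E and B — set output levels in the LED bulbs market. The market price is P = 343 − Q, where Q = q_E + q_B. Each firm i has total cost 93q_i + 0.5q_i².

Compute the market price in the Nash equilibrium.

218

Firm E's profit: π = q_E(343 − (q_E + q_B)) − 93q_E − 0.5q_E².
∂π/∂q_E = 250 − 3q_E − q_B = 0, so q_E = 250/3 − (1/3)q_B.
The game is symmetric, so in equilibrium q_B = q_E: the reaction function gives (4/3)q_E = 250/3, hence q_E = 62.5.
Equilibrium price: P = 343 − 125 = 218.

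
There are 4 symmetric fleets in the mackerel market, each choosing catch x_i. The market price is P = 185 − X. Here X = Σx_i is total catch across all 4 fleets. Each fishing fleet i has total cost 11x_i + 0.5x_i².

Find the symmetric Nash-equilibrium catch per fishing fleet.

A representative fishing fleet's profit is π_i = x_i(185 − X) − 11x_i − 0.5x_i², with X = x_i + Σ_{j≠i} x_j.
First-order condition: 174 − 3x_i − Σ_{j≠i} x_j = 0.
In a symmetric equilibrium every fishing fleet chooses the same x, so Σ_{j≠i} x_j = 3x. The condition becomes 174 − 6x = 0, giving x = 174/6 = 29.

29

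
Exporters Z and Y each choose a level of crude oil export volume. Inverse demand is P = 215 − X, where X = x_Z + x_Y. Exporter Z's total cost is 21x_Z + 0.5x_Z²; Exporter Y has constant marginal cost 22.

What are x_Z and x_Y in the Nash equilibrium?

Exporter Z's profit: π = x_Z(215 − (x_Z + x_Y)) − 21x_Z − 0.5x_Z².
∂π/∂x_Z = 194 − 3x_Z − x_Y = 0, so x_Z = 194/3 − (1/3)x_Y.
For Y: ∂π/∂x_Y = 193 − 2x_Y − x_Z = 0 ⇒ x_Y = 96.5 − 0.5x_Z.
Plugging x_Y into Z's best response: x_Z = 194/3 − (1/3)(96.5 − 0.5x_Z) ⇒ (5/6)x_Z = 32.5, so x_Z = 39.
Then x_Y = 96.5 − 0.5·39 = 77.

39, 77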